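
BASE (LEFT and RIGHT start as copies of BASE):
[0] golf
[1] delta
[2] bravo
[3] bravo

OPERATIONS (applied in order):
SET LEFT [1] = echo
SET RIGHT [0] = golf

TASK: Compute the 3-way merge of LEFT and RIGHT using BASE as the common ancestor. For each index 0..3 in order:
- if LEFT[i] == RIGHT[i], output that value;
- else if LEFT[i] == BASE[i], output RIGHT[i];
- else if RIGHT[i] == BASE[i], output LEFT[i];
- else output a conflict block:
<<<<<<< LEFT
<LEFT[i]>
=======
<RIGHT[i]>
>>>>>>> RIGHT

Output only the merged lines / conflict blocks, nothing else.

Final LEFT:  [golf, echo, bravo, bravo]
Final RIGHT: [golf, delta, bravo, bravo]
i=0: L=golf R=golf -> agree -> golf
i=1: L=echo, R=delta=BASE -> take LEFT -> echo
i=2: L=bravo R=bravo -> agree -> bravo
i=3: L=bravo R=bravo -> agree -> bravo

Answer: golf
echo
bravo
bravo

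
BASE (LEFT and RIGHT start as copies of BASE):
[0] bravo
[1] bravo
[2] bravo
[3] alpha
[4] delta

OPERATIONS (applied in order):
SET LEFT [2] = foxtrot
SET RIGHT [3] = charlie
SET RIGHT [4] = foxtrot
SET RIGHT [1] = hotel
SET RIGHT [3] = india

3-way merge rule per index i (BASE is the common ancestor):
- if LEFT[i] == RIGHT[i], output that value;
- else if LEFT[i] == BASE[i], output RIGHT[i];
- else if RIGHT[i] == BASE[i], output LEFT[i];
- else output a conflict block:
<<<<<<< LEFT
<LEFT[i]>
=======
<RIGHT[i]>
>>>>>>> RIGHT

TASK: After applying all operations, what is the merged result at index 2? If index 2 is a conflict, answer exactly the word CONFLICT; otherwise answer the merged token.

Answer: foxtrot

Derivation:
Final LEFT:  [bravo, bravo, foxtrot, alpha, delta]
Final RIGHT: [bravo, hotel, bravo, india, foxtrot]
i=0: L=bravo R=bravo -> agree -> bravo
i=1: L=bravo=BASE, R=hotel -> take RIGHT -> hotel
i=2: L=foxtrot, R=bravo=BASE -> take LEFT -> foxtrot
i=3: L=alpha=BASE, R=india -> take RIGHT -> india
i=4: L=delta=BASE, R=foxtrot -> take RIGHT -> foxtrot
Index 2 -> foxtrot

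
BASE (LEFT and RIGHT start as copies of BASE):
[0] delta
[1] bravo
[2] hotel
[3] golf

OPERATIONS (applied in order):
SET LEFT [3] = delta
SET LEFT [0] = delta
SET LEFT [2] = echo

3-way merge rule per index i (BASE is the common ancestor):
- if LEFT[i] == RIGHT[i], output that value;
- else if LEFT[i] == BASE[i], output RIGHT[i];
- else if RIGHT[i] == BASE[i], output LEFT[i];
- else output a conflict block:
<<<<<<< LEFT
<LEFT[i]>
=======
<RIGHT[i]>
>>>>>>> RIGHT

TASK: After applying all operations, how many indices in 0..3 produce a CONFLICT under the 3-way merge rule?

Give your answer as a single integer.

Final LEFT:  [delta, bravo, echo, delta]
Final RIGHT: [delta, bravo, hotel, golf]
i=0: L=delta R=delta -> agree -> delta
i=1: L=bravo R=bravo -> agree -> bravo
i=2: L=echo, R=hotel=BASE -> take LEFT -> echo
i=3: L=delta, R=golf=BASE -> take LEFT -> delta
Conflict count: 0

Answer: 0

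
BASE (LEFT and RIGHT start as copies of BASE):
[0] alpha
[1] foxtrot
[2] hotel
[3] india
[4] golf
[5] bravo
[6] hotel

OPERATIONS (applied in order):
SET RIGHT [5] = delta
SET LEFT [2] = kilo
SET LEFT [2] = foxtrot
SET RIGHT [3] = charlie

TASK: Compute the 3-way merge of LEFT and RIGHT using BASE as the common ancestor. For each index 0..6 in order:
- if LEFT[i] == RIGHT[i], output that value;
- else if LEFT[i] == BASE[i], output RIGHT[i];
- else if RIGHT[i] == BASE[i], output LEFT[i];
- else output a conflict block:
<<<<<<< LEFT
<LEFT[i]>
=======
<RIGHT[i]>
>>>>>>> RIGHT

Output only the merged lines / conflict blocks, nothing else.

Answer: alpha
foxtrot
foxtrot
charlie
golf
delta
hotel

Derivation:
Final LEFT:  [alpha, foxtrot, foxtrot, india, golf, bravo, hotel]
Final RIGHT: [alpha, foxtrot, hotel, charlie, golf, delta, hotel]
i=0: L=alpha R=alpha -> agree -> alpha
i=1: L=foxtrot R=foxtrot -> agree -> foxtrot
i=2: L=foxtrot, R=hotel=BASE -> take LEFT -> foxtrot
i=3: L=india=BASE, R=charlie -> take RIGHT -> charlie
i=4: L=golf R=golf -> agree -> golf
i=5: L=bravo=BASE, R=delta -> take RIGHT -> delta
i=6: L=hotel R=hotel -> agree -> hotel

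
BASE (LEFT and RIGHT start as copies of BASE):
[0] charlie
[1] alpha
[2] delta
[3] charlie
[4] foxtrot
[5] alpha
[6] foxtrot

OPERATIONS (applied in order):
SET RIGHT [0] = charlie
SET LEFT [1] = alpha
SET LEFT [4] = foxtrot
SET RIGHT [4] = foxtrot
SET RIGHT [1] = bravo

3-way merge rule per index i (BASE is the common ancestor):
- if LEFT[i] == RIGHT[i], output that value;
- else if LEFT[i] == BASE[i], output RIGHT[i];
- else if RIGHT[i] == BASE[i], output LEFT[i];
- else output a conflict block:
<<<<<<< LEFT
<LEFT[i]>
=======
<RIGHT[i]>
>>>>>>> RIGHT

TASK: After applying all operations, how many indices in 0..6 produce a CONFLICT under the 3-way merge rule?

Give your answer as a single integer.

Final LEFT:  [charlie, alpha, delta, charlie, foxtrot, alpha, foxtrot]
Final RIGHT: [charlie, bravo, delta, charlie, foxtrot, alpha, foxtrot]
i=0: L=charlie R=charlie -> agree -> charlie
i=1: L=alpha=BASE, R=bravo -> take RIGHT -> bravo
i=2: L=delta R=delta -> agree -> delta
i=3: L=charlie R=charlie -> agree -> charlie
i=4: L=foxtrot R=foxtrot -> agree -> foxtrot
i=5: L=alpha R=alpha -> agree -> alpha
i=6: L=foxtrot R=foxtrot -> agree -> foxtrot
Conflict count: 0

Answer: 0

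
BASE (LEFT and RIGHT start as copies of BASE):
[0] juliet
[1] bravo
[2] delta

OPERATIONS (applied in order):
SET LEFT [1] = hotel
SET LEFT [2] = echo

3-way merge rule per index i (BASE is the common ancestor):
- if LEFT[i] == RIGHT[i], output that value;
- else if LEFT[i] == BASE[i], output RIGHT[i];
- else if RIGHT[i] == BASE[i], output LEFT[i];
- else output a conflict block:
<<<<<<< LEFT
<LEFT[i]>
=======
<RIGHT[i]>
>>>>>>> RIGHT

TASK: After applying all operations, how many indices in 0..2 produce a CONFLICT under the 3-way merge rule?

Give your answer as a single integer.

Final LEFT:  [juliet, hotel, echo]
Final RIGHT: [juliet, bravo, delta]
i=0: L=juliet R=juliet -> agree -> juliet
i=1: L=hotel, R=bravo=BASE -> take LEFT -> hotel
i=2: L=echo, R=delta=BASE -> take LEFT -> echo
Conflict count: 0

Answer: 0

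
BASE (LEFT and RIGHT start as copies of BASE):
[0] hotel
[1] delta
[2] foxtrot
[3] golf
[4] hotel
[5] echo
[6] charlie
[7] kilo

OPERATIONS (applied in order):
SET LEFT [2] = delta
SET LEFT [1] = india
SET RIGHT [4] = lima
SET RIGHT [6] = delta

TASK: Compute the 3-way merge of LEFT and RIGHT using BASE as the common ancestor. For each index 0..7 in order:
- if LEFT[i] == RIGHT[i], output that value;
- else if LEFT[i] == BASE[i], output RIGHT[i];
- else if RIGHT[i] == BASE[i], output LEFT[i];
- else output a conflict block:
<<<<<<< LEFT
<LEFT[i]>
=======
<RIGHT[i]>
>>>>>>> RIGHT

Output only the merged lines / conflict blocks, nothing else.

Answer: hotel
india
delta
golf
lima
echo
delta
kilo

Derivation:
Final LEFT:  [hotel, india, delta, golf, hotel, echo, charlie, kilo]
Final RIGHT: [hotel, delta, foxtrot, golf, lima, echo, delta, kilo]
i=0: L=hotel R=hotel -> agree -> hotel
i=1: L=india, R=delta=BASE -> take LEFT -> india
i=2: L=delta, R=foxtrot=BASE -> take LEFT -> delta
i=3: L=golf R=golf -> agree -> golf
i=4: L=hotel=BASE, R=lima -> take RIGHT -> lima
i=5: L=echo R=echo -> agree -> echo
i=6: L=charlie=BASE, R=delta -> take RIGHT -> delta
i=7: L=kilo R=kilo -> agree -> kilo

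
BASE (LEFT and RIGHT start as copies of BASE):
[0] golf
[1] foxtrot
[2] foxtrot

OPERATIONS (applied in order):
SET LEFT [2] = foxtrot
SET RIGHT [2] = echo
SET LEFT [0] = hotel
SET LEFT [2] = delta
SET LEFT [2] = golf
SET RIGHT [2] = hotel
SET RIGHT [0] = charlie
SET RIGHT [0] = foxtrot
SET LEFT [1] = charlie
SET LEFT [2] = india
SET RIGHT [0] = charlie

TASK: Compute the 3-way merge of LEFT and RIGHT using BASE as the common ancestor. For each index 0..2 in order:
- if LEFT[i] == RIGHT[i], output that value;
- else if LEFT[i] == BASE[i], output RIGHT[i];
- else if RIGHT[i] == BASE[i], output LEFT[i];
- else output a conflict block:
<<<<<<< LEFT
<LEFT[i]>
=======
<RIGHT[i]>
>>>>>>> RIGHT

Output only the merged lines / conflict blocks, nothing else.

Answer: <<<<<<< LEFT
hotel
=======
charlie
>>>>>>> RIGHT
charlie
<<<<<<< LEFT
india
=======
hotel
>>>>>>> RIGHT

Derivation:
Final LEFT:  [hotel, charlie, india]
Final RIGHT: [charlie, foxtrot, hotel]
i=0: BASE=golf L=hotel R=charlie all differ -> CONFLICT
i=1: L=charlie, R=foxtrot=BASE -> take LEFT -> charlie
i=2: BASE=foxtrot L=india R=hotel all differ -> CONFLICT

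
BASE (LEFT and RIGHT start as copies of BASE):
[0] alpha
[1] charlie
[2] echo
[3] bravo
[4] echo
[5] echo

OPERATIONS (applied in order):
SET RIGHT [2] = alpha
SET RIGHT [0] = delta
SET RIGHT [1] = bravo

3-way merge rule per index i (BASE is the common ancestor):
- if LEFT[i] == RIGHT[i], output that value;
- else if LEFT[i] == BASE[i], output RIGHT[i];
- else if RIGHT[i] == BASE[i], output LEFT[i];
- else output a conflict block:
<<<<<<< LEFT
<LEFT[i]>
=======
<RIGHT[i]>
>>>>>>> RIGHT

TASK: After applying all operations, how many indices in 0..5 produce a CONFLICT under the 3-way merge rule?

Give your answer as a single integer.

Final LEFT:  [alpha, charlie, echo, bravo, echo, echo]
Final RIGHT: [delta, bravo, alpha, bravo, echo, echo]
i=0: L=alpha=BASE, R=delta -> take RIGHT -> delta
i=1: L=charlie=BASE, R=bravo -> take RIGHT -> bravo
i=2: L=echo=BASE, R=alpha -> take RIGHT -> alpha
i=3: L=bravo R=bravo -> agree -> bravo
i=4: L=echo R=echo -> agree -> echo
i=5: L=echo R=echo -> agree -> echo
Conflict count: 0

Answer: 0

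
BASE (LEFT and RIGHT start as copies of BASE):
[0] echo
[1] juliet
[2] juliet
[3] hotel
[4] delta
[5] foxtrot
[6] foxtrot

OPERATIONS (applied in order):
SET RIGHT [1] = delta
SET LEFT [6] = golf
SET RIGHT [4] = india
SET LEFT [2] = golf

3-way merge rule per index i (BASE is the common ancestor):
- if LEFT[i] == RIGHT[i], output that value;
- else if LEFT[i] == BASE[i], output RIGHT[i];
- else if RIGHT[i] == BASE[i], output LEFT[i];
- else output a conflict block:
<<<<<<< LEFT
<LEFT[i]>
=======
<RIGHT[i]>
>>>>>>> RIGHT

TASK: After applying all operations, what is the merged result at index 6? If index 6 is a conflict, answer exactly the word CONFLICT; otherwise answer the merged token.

Final LEFT:  [echo, juliet, golf, hotel, delta, foxtrot, golf]
Final RIGHT: [echo, delta, juliet, hotel, india, foxtrot, foxtrot]
i=0: L=echo R=echo -> agree -> echo
i=1: L=juliet=BASE, R=delta -> take RIGHT -> delta
i=2: L=golf, R=juliet=BASE -> take LEFT -> golf
i=3: L=hotel R=hotel -> agree -> hotel
i=4: L=delta=BASE, R=india -> take RIGHT -> india
i=5: L=foxtrot R=foxtrot -> agree -> foxtrot
i=6: L=golf, R=foxtrot=BASE -> take LEFT -> golf
Index 6 -> golf

Answer: golf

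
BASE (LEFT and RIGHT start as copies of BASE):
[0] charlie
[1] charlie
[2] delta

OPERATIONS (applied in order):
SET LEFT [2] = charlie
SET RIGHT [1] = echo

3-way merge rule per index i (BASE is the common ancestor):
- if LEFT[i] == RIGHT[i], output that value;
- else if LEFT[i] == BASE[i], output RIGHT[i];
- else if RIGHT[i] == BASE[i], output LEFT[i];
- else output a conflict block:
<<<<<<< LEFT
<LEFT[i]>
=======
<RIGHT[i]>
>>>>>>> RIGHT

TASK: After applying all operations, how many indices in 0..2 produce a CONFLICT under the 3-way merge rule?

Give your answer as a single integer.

Answer: 0

Derivation:
Final LEFT:  [charlie, charlie, charlie]
Final RIGHT: [charlie, echo, delta]
i=0: L=charlie R=charlie -> agree -> charlie
i=1: L=charlie=BASE, R=echo -> take RIGHT -> echo
i=2: L=charlie, R=delta=BASE -> take LEFT -> charlie
Conflict count: 0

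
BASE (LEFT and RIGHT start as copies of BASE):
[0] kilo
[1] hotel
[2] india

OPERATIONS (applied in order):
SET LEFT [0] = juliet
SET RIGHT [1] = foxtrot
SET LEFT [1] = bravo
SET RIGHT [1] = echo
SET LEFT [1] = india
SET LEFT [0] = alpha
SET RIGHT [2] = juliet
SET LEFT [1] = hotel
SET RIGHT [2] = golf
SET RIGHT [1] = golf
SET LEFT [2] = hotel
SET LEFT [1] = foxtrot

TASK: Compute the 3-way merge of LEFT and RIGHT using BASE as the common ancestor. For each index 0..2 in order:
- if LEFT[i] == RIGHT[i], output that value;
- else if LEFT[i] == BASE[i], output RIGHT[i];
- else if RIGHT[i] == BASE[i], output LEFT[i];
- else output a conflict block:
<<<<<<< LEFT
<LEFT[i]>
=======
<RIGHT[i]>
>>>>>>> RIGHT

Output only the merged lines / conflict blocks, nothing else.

Final LEFT:  [alpha, foxtrot, hotel]
Final RIGHT: [kilo, golf, golf]
i=0: L=alpha, R=kilo=BASE -> take LEFT -> alpha
i=1: BASE=hotel L=foxtrot R=golf all differ -> CONFLICT
i=2: BASE=india L=hotel R=golf all differ -> CONFLICT

Answer: alpha
<<<<<<< LEFT
foxtrot
=======
golf
>>>>>>> RIGHT
<<<<<<< LEFT
hotel
=======
golf
>>>>>>> RIGHT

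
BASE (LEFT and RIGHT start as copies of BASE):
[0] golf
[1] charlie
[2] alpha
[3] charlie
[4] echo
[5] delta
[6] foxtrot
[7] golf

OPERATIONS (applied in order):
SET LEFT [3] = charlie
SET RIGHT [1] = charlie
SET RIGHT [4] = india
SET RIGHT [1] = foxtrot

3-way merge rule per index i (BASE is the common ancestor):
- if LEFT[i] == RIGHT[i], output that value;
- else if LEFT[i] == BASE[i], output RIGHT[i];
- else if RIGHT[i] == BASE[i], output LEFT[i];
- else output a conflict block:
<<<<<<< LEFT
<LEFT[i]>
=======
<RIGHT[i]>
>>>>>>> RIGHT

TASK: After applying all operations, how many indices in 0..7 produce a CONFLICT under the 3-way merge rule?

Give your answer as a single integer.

Final LEFT:  [golf, charlie, alpha, charlie, echo, delta, foxtrot, golf]
Final RIGHT: [golf, foxtrot, alpha, charlie, india, delta, foxtrot, golf]
i=0: L=golf R=golf -> agree -> golf
i=1: L=charlie=BASE, R=foxtrot -> take RIGHT -> foxtrot
i=2: L=alpha R=alpha -> agree -> alpha
i=3: L=charlie R=charlie -> agree -> charlie
i=4: L=echo=BASE, R=india -> take RIGHT -> india
i=5: L=delta R=delta -> agree -> delta
i=6: L=foxtrot R=foxtrot -> agree -> foxtrot
i=7: L=golf R=golf -> agree -> golf
Conflict count: 0

Answer: 0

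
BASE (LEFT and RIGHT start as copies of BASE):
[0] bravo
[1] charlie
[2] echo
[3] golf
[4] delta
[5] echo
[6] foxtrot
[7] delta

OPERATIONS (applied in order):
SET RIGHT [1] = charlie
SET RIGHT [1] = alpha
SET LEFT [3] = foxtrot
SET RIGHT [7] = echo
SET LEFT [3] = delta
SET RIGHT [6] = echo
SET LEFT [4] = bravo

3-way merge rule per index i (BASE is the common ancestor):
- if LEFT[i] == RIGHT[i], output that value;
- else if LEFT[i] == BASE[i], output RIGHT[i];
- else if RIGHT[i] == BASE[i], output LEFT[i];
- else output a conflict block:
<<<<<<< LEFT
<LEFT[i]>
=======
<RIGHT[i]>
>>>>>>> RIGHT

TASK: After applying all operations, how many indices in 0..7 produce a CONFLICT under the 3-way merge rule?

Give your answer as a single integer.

Answer: 0

Derivation:
Final LEFT:  [bravo, charlie, echo, delta, bravo, echo, foxtrot, delta]
Final RIGHT: [bravo, alpha, echo, golf, delta, echo, echo, echo]
i=0: L=bravo R=bravo -> agree -> bravo
i=1: L=charlie=BASE, R=alpha -> take RIGHT -> alpha
i=2: L=echo R=echo -> agree -> echo
i=3: L=delta, R=golf=BASE -> take LEFT -> delta
i=4: L=bravo, R=delta=BASE -> take LEFT -> bravo
i=5: L=echo R=echo -> agree -> echo
i=6: L=foxtrot=BASE, R=echo -> take RIGHT -> echo
i=7: L=delta=BASE, R=echo -> take RIGHT -> echo
Conflict count: 0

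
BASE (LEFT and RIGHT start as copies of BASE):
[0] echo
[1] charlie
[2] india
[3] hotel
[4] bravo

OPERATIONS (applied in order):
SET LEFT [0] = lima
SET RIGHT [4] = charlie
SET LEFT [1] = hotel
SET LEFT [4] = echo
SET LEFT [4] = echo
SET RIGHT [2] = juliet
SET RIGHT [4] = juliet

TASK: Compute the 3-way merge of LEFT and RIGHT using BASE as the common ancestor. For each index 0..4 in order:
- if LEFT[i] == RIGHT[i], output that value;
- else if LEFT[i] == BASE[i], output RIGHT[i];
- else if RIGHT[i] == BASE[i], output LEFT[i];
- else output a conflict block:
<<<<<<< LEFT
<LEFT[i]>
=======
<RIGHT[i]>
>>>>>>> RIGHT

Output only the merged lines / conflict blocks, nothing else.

Final LEFT:  [lima, hotel, india, hotel, echo]
Final RIGHT: [echo, charlie, juliet, hotel, juliet]
i=0: L=lima, R=echo=BASE -> take LEFT -> lima
i=1: L=hotel, R=charlie=BASE -> take LEFT -> hotel
i=2: L=india=BASE, R=juliet -> take RIGHT -> juliet
i=3: L=hotel R=hotel -> agree -> hotel
i=4: BASE=bravo L=echo R=juliet all differ -> CONFLICT

Answer: lima
hotel
juliet
hotel
<<<<<<< LEFT
echo
=======
juliet
>>>>>>> RIGHT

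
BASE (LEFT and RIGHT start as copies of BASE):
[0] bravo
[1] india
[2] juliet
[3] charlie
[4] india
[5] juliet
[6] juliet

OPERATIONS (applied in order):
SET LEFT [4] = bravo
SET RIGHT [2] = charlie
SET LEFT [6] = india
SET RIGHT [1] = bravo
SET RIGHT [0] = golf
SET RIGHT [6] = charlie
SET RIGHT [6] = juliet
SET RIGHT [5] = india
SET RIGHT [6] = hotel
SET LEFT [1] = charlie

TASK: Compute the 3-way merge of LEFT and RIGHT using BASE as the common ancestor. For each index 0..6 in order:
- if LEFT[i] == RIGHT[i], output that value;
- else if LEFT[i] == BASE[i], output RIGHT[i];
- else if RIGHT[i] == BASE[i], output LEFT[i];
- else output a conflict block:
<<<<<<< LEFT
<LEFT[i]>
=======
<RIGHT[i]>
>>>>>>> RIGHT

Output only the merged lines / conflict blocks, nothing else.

Answer: golf
<<<<<<< LEFT
charlie
=======
bravo
>>>>>>> RIGHT
charlie
charlie
bravo
india
<<<<<<< LEFT
india
=======
hotel
>>>>>>> RIGHT

Derivation:
Final LEFT:  [bravo, charlie, juliet, charlie, bravo, juliet, india]
Final RIGHT: [golf, bravo, charlie, charlie, india, india, hotel]
i=0: L=bravo=BASE, R=golf -> take RIGHT -> golf
i=1: BASE=india L=charlie R=bravo all differ -> CONFLICT
i=2: L=juliet=BASE, R=charlie -> take RIGHT -> charlie
i=3: L=charlie R=charlie -> agree -> charlie
i=4: L=bravo, R=india=BASE -> take LEFT -> bravo
i=5: L=juliet=BASE, R=india -> take RIGHT -> india
i=6: BASE=juliet L=india R=hotel all differ -> CONFLICT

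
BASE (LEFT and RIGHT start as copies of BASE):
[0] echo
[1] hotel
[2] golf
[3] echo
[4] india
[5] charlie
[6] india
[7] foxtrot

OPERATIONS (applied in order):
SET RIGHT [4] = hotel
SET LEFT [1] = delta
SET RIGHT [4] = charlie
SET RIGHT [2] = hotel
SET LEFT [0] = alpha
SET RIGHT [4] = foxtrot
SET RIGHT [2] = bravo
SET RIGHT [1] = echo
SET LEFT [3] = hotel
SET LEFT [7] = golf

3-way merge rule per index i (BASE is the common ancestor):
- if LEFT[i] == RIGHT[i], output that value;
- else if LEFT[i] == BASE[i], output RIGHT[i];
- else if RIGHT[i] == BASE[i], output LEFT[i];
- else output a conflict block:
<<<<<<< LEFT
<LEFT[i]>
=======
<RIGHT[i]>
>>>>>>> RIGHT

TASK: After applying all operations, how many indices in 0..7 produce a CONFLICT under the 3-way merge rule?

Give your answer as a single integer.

Answer: 1

Derivation:
Final LEFT:  [alpha, delta, golf, hotel, india, charlie, india, golf]
Final RIGHT: [echo, echo, bravo, echo, foxtrot, charlie, india, foxtrot]
i=0: L=alpha, R=echo=BASE -> take LEFT -> alpha
i=1: BASE=hotel L=delta R=echo all differ -> CONFLICT
i=2: L=golf=BASE, R=bravo -> take RIGHT -> bravo
i=3: L=hotel, R=echo=BASE -> take LEFT -> hotel
i=4: L=india=BASE, R=foxtrot -> take RIGHT -> foxtrot
i=5: L=charlie R=charlie -> agree -> charlie
i=6: L=india R=india -> agree -> india
i=7: L=golf, R=foxtrot=BASE -> take LEFT -> golf
Conflict count: 1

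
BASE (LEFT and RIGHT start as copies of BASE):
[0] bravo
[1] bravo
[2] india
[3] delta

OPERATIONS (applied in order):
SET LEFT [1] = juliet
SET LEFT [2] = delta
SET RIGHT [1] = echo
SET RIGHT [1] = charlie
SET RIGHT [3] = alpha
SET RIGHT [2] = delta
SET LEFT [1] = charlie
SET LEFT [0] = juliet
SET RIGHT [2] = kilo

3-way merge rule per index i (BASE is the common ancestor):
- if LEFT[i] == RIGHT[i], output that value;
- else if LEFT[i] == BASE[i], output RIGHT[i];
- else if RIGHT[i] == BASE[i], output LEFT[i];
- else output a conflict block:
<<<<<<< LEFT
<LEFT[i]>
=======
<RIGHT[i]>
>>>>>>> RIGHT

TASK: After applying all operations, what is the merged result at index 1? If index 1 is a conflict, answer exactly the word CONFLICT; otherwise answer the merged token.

Final LEFT:  [juliet, charlie, delta, delta]
Final RIGHT: [bravo, charlie, kilo, alpha]
i=0: L=juliet, R=bravo=BASE -> take LEFT -> juliet
i=1: L=charlie R=charlie -> agree -> charlie
i=2: BASE=india L=delta R=kilo all differ -> CONFLICT
i=3: L=delta=BASE, R=alpha -> take RIGHT -> alpha
Index 1 -> charlie

Answer: charlie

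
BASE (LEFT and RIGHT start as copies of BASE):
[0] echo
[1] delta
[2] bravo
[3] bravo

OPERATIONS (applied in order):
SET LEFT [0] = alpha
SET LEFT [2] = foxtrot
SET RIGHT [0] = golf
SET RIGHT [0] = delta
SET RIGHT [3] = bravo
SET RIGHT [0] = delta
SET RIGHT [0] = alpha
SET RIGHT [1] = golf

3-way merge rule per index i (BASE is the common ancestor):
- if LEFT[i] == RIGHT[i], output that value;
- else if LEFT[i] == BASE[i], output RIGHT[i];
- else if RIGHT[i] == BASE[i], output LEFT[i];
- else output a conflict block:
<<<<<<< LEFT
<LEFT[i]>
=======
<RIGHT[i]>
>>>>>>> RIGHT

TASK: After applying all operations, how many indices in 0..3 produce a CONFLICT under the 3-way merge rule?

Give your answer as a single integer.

Answer: 0

Derivation:
Final LEFT:  [alpha, delta, foxtrot, bravo]
Final RIGHT: [alpha, golf, bravo, bravo]
i=0: L=alpha R=alpha -> agree -> alpha
i=1: L=delta=BASE, R=golf -> take RIGHT -> golf
i=2: L=foxtrot, R=bravo=BASE -> take LEFT -> foxtrot
i=3: L=bravo R=bravo -> agree -> bravo
Conflict count: 0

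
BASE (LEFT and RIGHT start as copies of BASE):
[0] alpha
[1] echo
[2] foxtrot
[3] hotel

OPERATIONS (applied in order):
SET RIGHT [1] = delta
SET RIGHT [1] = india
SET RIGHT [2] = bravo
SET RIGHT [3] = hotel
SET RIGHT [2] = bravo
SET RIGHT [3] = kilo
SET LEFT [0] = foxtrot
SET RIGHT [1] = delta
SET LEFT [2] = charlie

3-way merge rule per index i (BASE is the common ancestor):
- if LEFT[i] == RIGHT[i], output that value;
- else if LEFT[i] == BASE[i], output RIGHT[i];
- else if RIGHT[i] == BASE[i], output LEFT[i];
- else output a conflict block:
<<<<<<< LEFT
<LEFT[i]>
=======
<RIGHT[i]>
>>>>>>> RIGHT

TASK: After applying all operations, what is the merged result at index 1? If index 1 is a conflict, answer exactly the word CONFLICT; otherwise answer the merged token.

Final LEFT:  [foxtrot, echo, charlie, hotel]
Final RIGHT: [alpha, delta, bravo, kilo]
i=0: L=foxtrot, R=alpha=BASE -> take LEFT -> foxtrot
i=1: L=echo=BASE, R=delta -> take RIGHT -> delta
i=2: BASE=foxtrot L=charlie R=bravo all differ -> CONFLICT
i=3: L=hotel=BASE, R=kilo -> take RIGHT -> kilo
Index 1 -> delta

Answer: delta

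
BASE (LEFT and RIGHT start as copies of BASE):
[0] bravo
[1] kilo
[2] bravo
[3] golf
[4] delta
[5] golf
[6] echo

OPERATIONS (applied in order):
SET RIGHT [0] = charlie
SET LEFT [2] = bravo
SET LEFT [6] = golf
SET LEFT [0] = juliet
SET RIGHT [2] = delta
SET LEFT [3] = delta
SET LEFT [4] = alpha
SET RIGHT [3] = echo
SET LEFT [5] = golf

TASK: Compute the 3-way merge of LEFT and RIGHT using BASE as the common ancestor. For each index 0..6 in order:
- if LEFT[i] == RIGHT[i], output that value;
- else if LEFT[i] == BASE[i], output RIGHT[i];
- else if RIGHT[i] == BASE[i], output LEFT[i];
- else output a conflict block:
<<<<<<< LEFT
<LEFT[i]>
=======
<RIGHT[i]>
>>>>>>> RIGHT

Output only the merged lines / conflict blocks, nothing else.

Final LEFT:  [juliet, kilo, bravo, delta, alpha, golf, golf]
Final RIGHT: [charlie, kilo, delta, echo, delta, golf, echo]
i=0: BASE=bravo L=juliet R=charlie all differ -> CONFLICT
i=1: L=kilo R=kilo -> agree -> kilo
i=2: L=bravo=BASE, R=delta -> take RIGHT -> delta
i=3: BASE=golf L=delta R=echo all differ -> CONFLICT
i=4: L=alpha, R=delta=BASE -> take LEFT -> alpha
i=5: L=golf R=golf -> agree -> golf
i=6: L=golf, R=echo=BASE -> take LEFT -> golf

Answer: <<<<<<< LEFT
juliet
=======
charlie
>>>>>>> RIGHT
kilo
delta
<<<<<<< LEFT
delta
=======
echo
>>>>>>> RIGHT
alpha
golf
golf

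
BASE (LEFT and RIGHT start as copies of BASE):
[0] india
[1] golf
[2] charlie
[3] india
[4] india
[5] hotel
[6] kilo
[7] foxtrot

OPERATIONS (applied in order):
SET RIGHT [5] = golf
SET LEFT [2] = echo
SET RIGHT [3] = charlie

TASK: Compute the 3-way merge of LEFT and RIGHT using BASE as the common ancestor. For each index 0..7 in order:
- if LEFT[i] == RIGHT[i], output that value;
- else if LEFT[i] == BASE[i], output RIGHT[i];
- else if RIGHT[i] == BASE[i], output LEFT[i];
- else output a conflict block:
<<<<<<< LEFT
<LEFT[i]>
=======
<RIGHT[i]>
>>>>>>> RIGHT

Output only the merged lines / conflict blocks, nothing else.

Answer: india
golf
echo
charlie
india
golf
kilo
foxtrot

Derivation:
Final LEFT:  [india, golf, echo, india, india, hotel, kilo, foxtrot]
Final RIGHT: [india, golf, charlie, charlie, india, golf, kilo, foxtrot]
i=0: L=india R=india -> agree -> india
i=1: L=golf R=golf -> agree -> golf
i=2: L=echo, R=charlie=BASE -> take LEFT -> echo
i=3: L=india=BASE, R=charlie -> take RIGHT -> charlie
i=4: L=india R=india -> agree -> india
i=5: L=hotel=BASE, R=golf -> take RIGHT -> golf
i=6: L=kilo R=kilo -> agree -> kilo
i=7: L=foxtrot R=foxtrot -> agree -> foxtrot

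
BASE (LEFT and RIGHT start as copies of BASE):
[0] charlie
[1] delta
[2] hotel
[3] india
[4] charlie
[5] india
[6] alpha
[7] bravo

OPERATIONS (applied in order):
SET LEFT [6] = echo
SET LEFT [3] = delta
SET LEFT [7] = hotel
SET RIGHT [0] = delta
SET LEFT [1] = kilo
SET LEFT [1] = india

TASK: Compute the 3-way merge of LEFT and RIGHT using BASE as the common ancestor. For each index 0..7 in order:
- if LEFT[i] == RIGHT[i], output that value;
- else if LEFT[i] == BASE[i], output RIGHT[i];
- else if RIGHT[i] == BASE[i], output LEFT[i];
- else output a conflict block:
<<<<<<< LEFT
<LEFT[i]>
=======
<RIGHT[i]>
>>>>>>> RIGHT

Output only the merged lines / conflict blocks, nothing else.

Answer: delta
india
hotel
delta
charlie
india
echo
hotel

Derivation:
Final LEFT:  [charlie, india, hotel, delta, charlie, india, echo, hotel]
Final RIGHT: [delta, delta, hotel, india, charlie, india, alpha, bravo]
i=0: L=charlie=BASE, R=delta -> take RIGHT -> delta
i=1: L=india, R=delta=BASE -> take LEFT -> india
i=2: L=hotel R=hotel -> agree -> hotel
i=3: L=delta, R=india=BASE -> take LEFT -> delta
i=4: L=charlie R=charlie -> agree -> charlie
i=5: L=india R=india -> agree -> india
i=6: L=echo, R=alpha=BASE -> take LEFT -> echo
i=7: L=hotel, R=bravo=BASE -> take LEFT -> hotel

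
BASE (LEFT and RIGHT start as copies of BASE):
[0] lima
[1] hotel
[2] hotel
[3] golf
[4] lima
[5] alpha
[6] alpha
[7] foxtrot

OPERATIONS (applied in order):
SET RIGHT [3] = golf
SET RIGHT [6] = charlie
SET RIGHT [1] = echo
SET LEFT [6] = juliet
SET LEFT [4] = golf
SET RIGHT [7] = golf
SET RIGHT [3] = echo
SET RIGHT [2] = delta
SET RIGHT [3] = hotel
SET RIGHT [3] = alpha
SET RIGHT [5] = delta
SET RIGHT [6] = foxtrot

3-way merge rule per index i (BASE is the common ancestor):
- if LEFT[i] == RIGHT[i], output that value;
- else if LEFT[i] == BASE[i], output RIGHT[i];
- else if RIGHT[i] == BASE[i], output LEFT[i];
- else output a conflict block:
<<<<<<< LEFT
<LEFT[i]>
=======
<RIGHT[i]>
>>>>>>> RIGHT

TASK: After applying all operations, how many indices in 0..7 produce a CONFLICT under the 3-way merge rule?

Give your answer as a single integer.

Answer: 1

Derivation:
Final LEFT:  [lima, hotel, hotel, golf, golf, alpha, juliet, foxtrot]
Final RIGHT: [lima, echo, delta, alpha, lima, delta, foxtrot, golf]
i=0: L=lima R=lima -> agree -> lima
i=1: L=hotel=BASE, R=echo -> take RIGHT -> echo
i=2: L=hotel=BASE, R=delta -> take RIGHT -> delta
i=3: L=golf=BASE, R=alpha -> take RIGHT -> alpha
i=4: L=golf, R=lima=BASE -> take LEFT -> golf
i=5: L=alpha=BASE, R=delta -> take RIGHT -> delta
i=6: BASE=alpha L=juliet R=foxtrot all differ -> CONFLICT
i=7: L=foxtrot=BASE, R=golf -> take RIGHT -> golf
Conflict count: 1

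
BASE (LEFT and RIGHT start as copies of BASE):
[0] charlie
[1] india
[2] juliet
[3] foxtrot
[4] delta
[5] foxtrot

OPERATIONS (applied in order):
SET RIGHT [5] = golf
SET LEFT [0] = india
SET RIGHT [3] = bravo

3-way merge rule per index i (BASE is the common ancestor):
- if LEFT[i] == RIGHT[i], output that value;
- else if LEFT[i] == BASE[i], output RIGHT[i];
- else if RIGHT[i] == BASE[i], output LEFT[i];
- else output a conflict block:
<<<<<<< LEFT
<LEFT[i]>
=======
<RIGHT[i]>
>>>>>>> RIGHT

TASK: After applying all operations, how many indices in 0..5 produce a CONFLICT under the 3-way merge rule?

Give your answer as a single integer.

Final LEFT:  [india, india, juliet, foxtrot, delta, foxtrot]
Final RIGHT: [charlie, india, juliet, bravo, delta, golf]
i=0: L=india, R=charlie=BASE -> take LEFT -> india
i=1: L=india R=india -> agree -> india
i=2: L=juliet R=juliet -> agree -> juliet
i=3: L=foxtrot=BASE, R=bravo -> take RIGHT -> bravo
i=4: L=delta R=delta -> agree -> delta
i=5: L=foxtrot=BASE, R=golf -> take RIGHT -> golf
Conflict count: 0

Answer: 0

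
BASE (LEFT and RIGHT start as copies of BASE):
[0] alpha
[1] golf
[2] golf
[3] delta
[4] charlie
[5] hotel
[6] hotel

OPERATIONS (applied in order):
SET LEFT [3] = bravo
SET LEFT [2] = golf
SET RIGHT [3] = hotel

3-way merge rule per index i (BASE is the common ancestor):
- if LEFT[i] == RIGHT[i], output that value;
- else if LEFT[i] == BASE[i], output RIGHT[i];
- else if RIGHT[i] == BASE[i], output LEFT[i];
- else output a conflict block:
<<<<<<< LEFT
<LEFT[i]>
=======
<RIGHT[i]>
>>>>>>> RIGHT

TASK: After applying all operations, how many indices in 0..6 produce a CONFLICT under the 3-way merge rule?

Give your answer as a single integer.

Answer: 1

Derivation:
Final LEFT:  [alpha, golf, golf, bravo, charlie, hotel, hotel]
Final RIGHT: [alpha, golf, golf, hotel, charlie, hotel, hotel]
i=0: L=alpha R=alpha -> agree -> alpha
i=1: L=golf R=golf -> agree -> golf
i=2: L=golf R=golf -> agree -> golf
i=3: BASE=delta L=bravo R=hotel all differ -> CONFLICT
i=4: L=charlie R=charlie -> agree -> charlie
i=5: L=hotel R=hotel -> agree -> hotel
i=6: L=hotel R=hotel -> agree -> hotel
Conflict count: 1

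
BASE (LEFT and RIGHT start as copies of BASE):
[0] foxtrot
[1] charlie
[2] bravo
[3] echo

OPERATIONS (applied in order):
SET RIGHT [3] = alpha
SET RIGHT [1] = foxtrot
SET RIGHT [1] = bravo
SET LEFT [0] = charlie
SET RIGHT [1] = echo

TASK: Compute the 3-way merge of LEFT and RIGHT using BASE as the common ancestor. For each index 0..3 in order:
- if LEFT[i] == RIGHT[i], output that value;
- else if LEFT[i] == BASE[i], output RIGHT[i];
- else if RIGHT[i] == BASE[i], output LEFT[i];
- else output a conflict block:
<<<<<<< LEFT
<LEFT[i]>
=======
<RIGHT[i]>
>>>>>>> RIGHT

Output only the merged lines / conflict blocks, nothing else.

Answer: charlie
echo
bravo
alpha

Derivation:
Final LEFT:  [charlie, charlie, bravo, echo]
Final RIGHT: [foxtrot, echo, bravo, alpha]
i=0: L=charlie, R=foxtrot=BASE -> take LEFT -> charlie
i=1: L=charlie=BASE, R=echo -> take RIGHT -> echo
i=2: L=bravo R=bravo -> agree -> bravo
i=3: L=echo=BASE, R=alpha -> take RIGHT -> alpha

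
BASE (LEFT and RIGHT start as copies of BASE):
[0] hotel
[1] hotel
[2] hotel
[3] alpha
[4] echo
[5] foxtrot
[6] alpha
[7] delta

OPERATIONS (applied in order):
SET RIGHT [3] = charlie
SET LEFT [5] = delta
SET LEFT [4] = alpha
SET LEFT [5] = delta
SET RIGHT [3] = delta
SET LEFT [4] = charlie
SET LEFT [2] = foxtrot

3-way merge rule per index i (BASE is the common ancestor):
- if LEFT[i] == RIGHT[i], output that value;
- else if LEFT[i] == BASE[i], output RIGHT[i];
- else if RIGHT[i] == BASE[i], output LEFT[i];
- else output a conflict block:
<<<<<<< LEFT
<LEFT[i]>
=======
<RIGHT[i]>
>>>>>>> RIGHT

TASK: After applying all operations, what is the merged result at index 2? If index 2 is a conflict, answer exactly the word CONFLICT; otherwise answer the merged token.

Answer: foxtrot

Derivation:
Final LEFT:  [hotel, hotel, foxtrot, alpha, charlie, delta, alpha, delta]
Final RIGHT: [hotel, hotel, hotel, delta, echo, foxtrot, alpha, delta]
i=0: L=hotel R=hotel -> agree -> hotel
i=1: L=hotel R=hotel -> agree -> hotel
i=2: L=foxtrot, R=hotel=BASE -> take LEFT -> foxtrot
i=3: L=alpha=BASE, R=delta -> take RIGHT -> delta
i=4: L=charlie, R=echo=BASE -> take LEFT -> charlie
i=5: L=delta, R=foxtrot=BASE -> take LEFT -> delta
i=6: L=alpha R=alpha -> agree -> alpha
i=7: L=delta R=delta -> agree -> delta
Index 2 -> foxtrot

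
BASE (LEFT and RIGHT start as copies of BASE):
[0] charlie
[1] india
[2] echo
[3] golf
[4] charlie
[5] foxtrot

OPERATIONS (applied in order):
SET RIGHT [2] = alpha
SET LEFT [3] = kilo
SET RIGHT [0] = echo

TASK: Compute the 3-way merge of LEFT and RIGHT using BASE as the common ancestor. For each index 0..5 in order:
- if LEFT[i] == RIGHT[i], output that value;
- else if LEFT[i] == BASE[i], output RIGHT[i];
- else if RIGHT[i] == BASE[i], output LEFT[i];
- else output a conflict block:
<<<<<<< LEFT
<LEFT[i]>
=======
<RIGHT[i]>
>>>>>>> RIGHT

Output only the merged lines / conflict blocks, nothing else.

Final LEFT:  [charlie, india, echo, kilo, charlie, foxtrot]
Final RIGHT: [echo, india, alpha, golf, charlie, foxtrot]
i=0: L=charlie=BASE, R=echo -> take RIGHT -> echo
i=1: L=india R=india -> agree -> india
i=2: L=echo=BASE, R=alpha -> take RIGHT -> alpha
i=3: L=kilo, R=golf=BASE -> take LEFT -> kilo
i=4: L=charlie R=charlie -> agree -> charlie
i=5: L=foxtrot R=foxtrot -> agree -> foxtrot

Answer: echo
india
alpha
kilo
charlie
foxtrot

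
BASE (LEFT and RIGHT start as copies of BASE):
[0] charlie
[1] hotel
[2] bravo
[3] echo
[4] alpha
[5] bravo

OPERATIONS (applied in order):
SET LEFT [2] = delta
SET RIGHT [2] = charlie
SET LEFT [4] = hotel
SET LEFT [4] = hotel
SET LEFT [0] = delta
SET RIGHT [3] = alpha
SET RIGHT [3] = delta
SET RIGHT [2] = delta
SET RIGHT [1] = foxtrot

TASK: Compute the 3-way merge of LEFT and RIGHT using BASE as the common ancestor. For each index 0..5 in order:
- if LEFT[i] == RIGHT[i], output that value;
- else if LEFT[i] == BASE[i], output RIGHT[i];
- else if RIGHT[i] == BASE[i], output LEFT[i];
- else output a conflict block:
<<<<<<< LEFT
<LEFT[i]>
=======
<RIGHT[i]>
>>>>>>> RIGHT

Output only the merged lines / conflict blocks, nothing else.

Final LEFT:  [delta, hotel, delta, echo, hotel, bravo]
Final RIGHT: [charlie, foxtrot, delta, delta, alpha, bravo]
i=0: L=delta, R=charlie=BASE -> take LEFT -> delta
i=1: L=hotel=BASE, R=foxtrot -> take RIGHT -> foxtrot
i=2: L=delta R=delta -> agree -> delta
i=3: L=echo=BASE, R=delta -> take RIGHT -> delta
i=4: L=hotel, R=alpha=BASE -> take LEFT -> hotel
i=5: L=bravo R=bravo -> agree -> bravo

Answer: delta
foxtrot
delta
delta
hotel
bravo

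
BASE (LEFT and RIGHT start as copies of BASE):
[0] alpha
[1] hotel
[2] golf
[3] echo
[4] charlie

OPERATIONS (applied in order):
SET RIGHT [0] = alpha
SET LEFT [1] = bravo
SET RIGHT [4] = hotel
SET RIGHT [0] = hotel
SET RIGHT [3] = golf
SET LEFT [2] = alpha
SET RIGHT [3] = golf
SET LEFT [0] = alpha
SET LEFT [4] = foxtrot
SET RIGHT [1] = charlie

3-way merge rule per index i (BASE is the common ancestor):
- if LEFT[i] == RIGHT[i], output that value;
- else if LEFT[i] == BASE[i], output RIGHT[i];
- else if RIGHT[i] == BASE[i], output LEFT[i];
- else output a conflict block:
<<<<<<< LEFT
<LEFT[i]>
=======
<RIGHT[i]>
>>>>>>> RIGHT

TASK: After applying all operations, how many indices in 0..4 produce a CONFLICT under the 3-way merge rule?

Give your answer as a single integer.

Answer: 2

Derivation:
Final LEFT:  [alpha, bravo, alpha, echo, foxtrot]
Final RIGHT: [hotel, charlie, golf, golf, hotel]
i=0: L=alpha=BASE, R=hotel -> take RIGHT -> hotel
i=1: BASE=hotel L=bravo R=charlie all differ -> CONFLICT
i=2: L=alpha, R=golf=BASE -> take LEFT -> alpha
i=3: L=echo=BASE, R=golf -> take RIGHT -> golf
i=4: BASE=charlie L=foxtrot R=hotel all differ -> CONFLICT
Conflict count: 2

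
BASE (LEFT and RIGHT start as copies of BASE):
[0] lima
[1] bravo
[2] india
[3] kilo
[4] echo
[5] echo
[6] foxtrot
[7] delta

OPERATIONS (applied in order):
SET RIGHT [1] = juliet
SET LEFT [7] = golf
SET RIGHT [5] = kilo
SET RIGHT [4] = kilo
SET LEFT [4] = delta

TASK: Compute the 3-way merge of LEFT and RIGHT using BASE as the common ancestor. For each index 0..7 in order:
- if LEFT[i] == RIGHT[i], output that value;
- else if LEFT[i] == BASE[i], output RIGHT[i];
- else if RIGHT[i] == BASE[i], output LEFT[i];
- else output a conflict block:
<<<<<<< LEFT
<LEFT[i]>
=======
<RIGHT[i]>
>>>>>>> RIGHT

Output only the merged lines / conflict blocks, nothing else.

Answer: lima
juliet
india
kilo
<<<<<<< LEFT
delta
=======
kilo
>>>>>>> RIGHT
kilo
foxtrot
golf

Derivation:
Final LEFT:  [lima, bravo, india, kilo, delta, echo, foxtrot, golf]
Final RIGHT: [lima, juliet, india, kilo, kilo, kilo, foxtrot, delta]
i=0: L=lima R=lima -> agree -> lima
i=1: L=bravo=BASE, R=juliet -> take RIGHT -> juliet
i=2: L=india R=india -> agree -> india
i=3: L=kilo R=kilo -> agree -> kilo
i=4: BASE=echo L=delta R=kilo all differ -> CONFLICT
i=5: L=echo=BASE, R=kilo -> take RIGHT -> kilo
i=6: L=foxtrot R=foxtrot -> agree -> foxtrot
i=7: L=golf, R=delta=BASE -> take LEFT -> golf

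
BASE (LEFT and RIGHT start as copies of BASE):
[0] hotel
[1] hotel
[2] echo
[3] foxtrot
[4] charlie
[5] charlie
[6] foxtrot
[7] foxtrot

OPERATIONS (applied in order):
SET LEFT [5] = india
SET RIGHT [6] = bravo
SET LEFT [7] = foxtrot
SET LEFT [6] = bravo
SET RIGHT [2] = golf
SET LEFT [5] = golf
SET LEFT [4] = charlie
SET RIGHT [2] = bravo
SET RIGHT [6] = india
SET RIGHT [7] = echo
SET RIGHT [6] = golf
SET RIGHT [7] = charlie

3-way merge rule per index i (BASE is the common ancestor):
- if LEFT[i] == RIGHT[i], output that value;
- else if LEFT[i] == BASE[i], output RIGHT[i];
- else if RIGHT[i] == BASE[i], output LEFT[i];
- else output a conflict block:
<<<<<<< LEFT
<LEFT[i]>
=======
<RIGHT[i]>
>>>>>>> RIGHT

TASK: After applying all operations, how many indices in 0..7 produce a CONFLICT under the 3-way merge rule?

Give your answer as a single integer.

Final LEFT:  [hotel, hotel, echo, foxtrot, charlie, golf, bravo, foxtrot]
Final RIGHT: [hotel, hotel, bravo, foxtrot, charlie, charlie, golf, charlie]
i=0: L=hotel R=hotel -> agree -> hotel
i=1: L=hotel R=hotel -> agree -> hotel
i=2: L=echo=BASE, R=bravo -> take RIGHT -> bravo
i=3: L=foxtrot R=foxtrot -> agree -> foxtrot
i=4: L=charlie R=charlie -> agree -> charlie
i=5: L=golf, R=charlie=BASE -> take LEFT -> golf
i=6: BASE=foxtrot L=bravo R=golf all differ -> CONFLICT
i=7: L=foxtrot=BASE, R=charlie -> take RIGHT -> charlie
Conflict count: 1

Answer: 1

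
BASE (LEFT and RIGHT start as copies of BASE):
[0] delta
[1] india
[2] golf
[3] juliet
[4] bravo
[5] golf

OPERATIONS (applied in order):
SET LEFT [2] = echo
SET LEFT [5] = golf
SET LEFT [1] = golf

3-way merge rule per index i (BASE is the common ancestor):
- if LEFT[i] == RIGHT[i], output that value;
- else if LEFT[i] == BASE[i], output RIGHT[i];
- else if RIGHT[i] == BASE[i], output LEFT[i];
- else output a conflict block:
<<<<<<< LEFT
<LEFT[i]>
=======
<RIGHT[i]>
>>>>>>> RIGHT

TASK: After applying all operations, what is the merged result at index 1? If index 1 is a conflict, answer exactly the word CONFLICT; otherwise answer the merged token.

Final LEFT:  [delta, golf, echo, juliet, bravo, golf]
Final RIGHT: [delta, india, golf, juliet, bravo, golf]
i=0: L=delta R=delta -> agree -> delta
i=1: L=golf, R=india=BASE -> take LEFT -> golf
i=2: L=echo, R=golf=BASE -> take LEFT -> echo
i=3: L=juliet R=juliet -> agree -> juliet
i=4: L=bravo R=bravo -> agree -> bravo
i=5: L=golf R=golf -> agree -> golf
Index 1 -> golf

Answer: golf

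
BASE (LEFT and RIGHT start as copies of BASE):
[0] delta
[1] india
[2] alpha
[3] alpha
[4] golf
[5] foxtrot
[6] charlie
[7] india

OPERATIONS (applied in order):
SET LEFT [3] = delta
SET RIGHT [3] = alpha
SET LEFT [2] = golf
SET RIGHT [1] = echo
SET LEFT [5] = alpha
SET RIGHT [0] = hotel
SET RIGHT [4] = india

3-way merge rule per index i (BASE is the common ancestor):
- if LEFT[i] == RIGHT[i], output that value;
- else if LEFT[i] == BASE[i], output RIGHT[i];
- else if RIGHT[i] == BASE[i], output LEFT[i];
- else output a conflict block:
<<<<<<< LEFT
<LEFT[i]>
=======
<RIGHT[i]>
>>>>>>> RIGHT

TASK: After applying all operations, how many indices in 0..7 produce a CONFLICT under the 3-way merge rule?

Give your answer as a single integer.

Final LEFT:  [delta, india, golf, delta, golf, alpha, charlie, india]
Final RIGHT: [hotel, echo, alpha, alpha, india, foxtrot, charlie, india]
i=0: L=delta=BASE, R=hotel -> take RIGHT -> hotel
i=1: L=india=BASE, R=echo -> take RIGHT -> echo
i=2: L=golf, R=alpha=BASE -> take LEFT -> golf
i=3: L=delta, R=alpha=BASE -> take LEFT -> delta
i=4: L=golf=BASE, R=india -> take RIGHT -> india
i=5: L=alpha, R=foxtrot=BASE -> take LEFT -> alpha
i=6: L=charlie R=charlie -> agree -> charlie
i=7: L=india R=india -> agree -> india
Conflict count: 0

Answer: 0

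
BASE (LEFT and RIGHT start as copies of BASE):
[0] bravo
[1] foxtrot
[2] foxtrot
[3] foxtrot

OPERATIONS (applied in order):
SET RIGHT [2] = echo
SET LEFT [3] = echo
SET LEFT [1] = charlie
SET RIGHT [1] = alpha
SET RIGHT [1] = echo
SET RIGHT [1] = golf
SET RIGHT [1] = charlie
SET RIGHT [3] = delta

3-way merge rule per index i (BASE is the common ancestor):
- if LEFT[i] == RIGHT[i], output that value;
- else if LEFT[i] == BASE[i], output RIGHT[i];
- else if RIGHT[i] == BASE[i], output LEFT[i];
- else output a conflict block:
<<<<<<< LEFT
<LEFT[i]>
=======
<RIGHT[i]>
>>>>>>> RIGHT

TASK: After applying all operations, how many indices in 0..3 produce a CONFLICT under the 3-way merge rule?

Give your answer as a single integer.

Answer: 1

Derivation:
Final LEFT:  [bravo, charlie, foxtrot, echo]
Final RIGHT: [bravo, charlie, echo, delta]
i=0: L=bravo R=bravo -> agree -> bravo
i=1: L=charlie R=charlie -> agree -> charlie
i=2: L=foxtrot=BASE, R=echo -> take RIGHT -> echo
i=3: BASE=foxtrot L=echo R=delta all differ -> CONFLICT
Conflict count: 1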